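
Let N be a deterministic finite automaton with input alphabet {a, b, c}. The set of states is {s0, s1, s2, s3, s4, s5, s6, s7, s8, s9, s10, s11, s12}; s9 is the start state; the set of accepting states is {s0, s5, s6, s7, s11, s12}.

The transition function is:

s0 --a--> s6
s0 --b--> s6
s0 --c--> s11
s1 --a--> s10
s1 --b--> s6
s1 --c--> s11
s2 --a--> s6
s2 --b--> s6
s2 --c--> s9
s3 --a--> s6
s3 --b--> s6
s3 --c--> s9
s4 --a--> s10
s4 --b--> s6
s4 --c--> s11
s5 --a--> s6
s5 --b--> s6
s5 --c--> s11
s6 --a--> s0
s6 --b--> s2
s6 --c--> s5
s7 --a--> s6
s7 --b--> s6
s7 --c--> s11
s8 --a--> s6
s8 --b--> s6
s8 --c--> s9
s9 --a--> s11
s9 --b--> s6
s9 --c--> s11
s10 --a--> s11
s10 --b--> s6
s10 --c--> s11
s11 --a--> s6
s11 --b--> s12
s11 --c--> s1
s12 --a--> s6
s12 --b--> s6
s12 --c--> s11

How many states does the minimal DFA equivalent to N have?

First remove the unreachable states {s3,s4,s7,s8}; 9 states remain.
Start with accepting vs non-accepting: {s0,s5,s6,s11,s12} | {s1,s2,s9,s10}.
Refine {s0,s5,s6,s11,s12} on symbol b: members go to different blocks, giving {s0,s5,s11,s12} and {s6}.
Split {s0,s5,s11,s12} by δ(·,b) → {s0,s5,s12} and {s11}.
On input a, block {s1,s2,s9,s10} splits into {s9,s10} and {s1} and {s2}.
The partition is now stable with 6 blocks: {s0,s5,s12} | {s9,s10} | {s6} | {s11} | {s1} | {s2}.

6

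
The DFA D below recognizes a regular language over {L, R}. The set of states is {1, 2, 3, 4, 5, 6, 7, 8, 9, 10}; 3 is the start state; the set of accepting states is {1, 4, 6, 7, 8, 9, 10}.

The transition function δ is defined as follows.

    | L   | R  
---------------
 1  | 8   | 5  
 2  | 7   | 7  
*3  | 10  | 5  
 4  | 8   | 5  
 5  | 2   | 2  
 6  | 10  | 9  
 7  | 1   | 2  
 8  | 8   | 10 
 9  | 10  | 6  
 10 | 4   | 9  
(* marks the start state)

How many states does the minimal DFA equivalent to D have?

8

Initial partition by acceptance: {1,4,6,7,8,9,10} | {2,3,5}.
On input R, block {1,4,6,7,8,9,10} splits into {6,8,9,10} and {1,4,7}.
On input L, block {6,8,9,10} splits into {6,8,9} and {10}.
Split {6,8,9} by δ(·,L) → {6,9} and {8}.
On input L, block {2,3,5} splits into {2} and {3} and {5}.
Split {1,4,7} by δ(·,L) → {1,4} and {7}.
The partition is now stable with 8 blocks: {6,9} | {2} | {1,4} | {10} | {8} | {3} | {5} | {7}.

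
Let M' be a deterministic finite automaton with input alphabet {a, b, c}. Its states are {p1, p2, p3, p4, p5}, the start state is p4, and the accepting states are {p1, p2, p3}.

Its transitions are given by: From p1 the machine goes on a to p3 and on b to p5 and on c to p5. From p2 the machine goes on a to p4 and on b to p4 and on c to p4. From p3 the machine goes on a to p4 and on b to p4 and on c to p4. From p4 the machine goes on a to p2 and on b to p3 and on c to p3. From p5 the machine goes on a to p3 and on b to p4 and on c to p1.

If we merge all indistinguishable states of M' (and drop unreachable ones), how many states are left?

First remove the unreachable states {p1,p5}; 3 states remain.
Start with accepting vs non-accepting: {p2,p3} | {p4}.
Stable partition: {p2,p3} | {p4} — 2 equivalence classes.

2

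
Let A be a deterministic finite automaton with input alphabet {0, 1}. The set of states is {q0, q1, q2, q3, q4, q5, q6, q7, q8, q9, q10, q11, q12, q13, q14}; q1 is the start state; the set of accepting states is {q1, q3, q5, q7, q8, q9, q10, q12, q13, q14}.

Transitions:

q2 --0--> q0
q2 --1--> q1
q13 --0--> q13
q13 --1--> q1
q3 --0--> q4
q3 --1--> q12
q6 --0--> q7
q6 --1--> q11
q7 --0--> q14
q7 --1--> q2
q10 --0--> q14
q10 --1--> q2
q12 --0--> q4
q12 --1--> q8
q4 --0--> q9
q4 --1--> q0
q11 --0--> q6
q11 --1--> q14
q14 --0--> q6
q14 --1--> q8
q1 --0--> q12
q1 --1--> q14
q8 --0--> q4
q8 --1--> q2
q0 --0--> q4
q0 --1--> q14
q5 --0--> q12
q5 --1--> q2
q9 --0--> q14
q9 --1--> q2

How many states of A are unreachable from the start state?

4

No path from q1 leads to q3, q5, q10, q13; the other 11 states are all reachable.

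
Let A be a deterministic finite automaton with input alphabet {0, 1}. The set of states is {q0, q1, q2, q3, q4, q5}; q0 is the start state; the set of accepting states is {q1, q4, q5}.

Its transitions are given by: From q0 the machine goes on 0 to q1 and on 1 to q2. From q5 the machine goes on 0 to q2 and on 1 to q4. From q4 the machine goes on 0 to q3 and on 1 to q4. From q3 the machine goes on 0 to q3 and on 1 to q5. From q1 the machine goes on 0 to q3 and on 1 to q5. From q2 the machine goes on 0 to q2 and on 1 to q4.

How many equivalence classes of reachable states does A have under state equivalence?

Initial partition by acceptance: {q1,q4,q5} | {q0,q2,q3}.
Refine {q0,q2,q3} on symbol 0: members go to different blocks, giving {q2,q3} and {q0}.
The partition is now stable with 3 blocks: {q1,q4,q5} | {q2,q3} | {q0}.

3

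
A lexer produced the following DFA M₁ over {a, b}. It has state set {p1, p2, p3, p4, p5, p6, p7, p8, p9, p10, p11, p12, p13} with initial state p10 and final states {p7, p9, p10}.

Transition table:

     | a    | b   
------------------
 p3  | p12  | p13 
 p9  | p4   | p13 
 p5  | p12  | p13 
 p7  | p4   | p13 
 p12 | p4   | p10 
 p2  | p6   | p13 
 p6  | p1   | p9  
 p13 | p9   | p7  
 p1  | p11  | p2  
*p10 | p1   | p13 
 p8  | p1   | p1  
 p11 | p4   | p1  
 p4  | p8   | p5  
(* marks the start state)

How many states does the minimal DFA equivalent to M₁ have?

6

First remove the unreachable states {p3}; 12 states remain.
Initial partition by acceptance: {p7,p9,p10} | {p1,p2,p4,p5,p6,p8,p11,p12,p13}.
On input a, block {p1,p2,p4,p5,p6,p8,p11,p12,p13} splits into {p1,p2,p4,p5,p6,p8,p11,p12} and {p13}.
Refine {p1,p2,p4,p5,p6,p8,p11,p12} on symbol b: members go to different blocks, giving {p1,p4,p8,p11} and {p2,p5} and {p6,p12}.
On input b, block {p1,p4,p8,p11} splits into {p1,p4} and {p8,p11}.
No further refinement is possible. Final partition (6 blocks): {p7,p9,p10} | {p1,p4} | {p13} | {p2,p5} | {p6,p12} | {p8,p11}.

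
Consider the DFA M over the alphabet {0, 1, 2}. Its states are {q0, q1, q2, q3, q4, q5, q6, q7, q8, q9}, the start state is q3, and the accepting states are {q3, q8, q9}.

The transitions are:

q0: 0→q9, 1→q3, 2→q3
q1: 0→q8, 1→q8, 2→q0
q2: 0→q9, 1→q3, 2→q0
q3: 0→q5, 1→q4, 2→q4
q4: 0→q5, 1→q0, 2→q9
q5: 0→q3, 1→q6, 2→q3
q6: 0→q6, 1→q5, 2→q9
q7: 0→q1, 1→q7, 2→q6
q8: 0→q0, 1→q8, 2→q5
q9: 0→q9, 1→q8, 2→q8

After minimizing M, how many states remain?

Reachable states from the start: {q0,q3,q4,q5,q6,q8,q9}. Unreachable: {q1,q2,q7} — drop them.
P0 = {q3,q8,q9} | {q0,q4,q5,q6}.
Refine {q3,q8,q9} on symbol 0: members go to different blocks, giving {q3,q8} and {q9}.
On input 1, block {q3,q8} splits into {q3} and {q8}.
Split {q0,q4,q5,q6} by δ(·,0) → {q4,q6} and {q0} and {q5}.
Split {q4,q6} by δ(·,0) → {q4} and {q6}.
No further refinement is possible. Final partition (7 blocks): {q3} | {q4} | {q9} | {q8} | {q0} | {q5} | {q6}.

7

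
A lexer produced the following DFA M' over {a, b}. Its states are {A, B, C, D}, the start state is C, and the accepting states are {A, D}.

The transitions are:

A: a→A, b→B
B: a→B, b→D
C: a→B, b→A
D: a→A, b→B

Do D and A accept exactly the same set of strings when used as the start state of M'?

Yes

Initial partition by acceptance: {A,D} | {B,C}.
No further refinement is possible. Final partition (2 blocks): {A,D} | {B,C}.
D and A lie in the same block of the stable partition, so they are equivalent — no string distinguishes them.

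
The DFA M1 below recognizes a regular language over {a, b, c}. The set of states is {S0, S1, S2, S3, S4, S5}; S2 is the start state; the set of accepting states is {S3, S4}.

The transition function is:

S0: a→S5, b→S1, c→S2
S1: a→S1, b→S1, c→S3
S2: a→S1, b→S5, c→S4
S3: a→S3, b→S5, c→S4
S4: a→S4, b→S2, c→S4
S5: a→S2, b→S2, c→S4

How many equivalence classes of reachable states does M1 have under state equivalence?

Reachable states from the start: {S1,S2,S3,S4,S5}. Unreachable: {S0} — drop them.
Start with accepting vs non-accepting: {S3,S4} | {S1,S2,S5}.
Stable partition: {S3,S4} | {S1,S2,S5} — 2 equivalence classes.

2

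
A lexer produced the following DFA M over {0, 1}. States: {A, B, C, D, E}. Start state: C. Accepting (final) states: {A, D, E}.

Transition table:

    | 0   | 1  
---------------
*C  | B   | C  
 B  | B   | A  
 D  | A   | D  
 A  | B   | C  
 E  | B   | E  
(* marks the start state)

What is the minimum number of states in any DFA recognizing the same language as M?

3

States {D,E} cannot be reached from the start state, so discard them.
Initial partition by acceptance: {A} | {B,C}.
On input 1, block {B,C} splits into {B} and {C}.
Stable partition: {A} | {B} | {C} — 3 equivalence classes.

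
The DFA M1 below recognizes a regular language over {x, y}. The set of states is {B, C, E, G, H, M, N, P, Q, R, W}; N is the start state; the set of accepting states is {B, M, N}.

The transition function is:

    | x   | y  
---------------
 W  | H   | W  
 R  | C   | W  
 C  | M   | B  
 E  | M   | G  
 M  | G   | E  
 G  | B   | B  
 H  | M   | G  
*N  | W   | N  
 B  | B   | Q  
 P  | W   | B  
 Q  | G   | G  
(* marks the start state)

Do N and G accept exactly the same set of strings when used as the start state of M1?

Reachable states from the start: {B,E,G,H,M,N,Q,W}. Unreachable: {C,P,R} — drop them.
P0 = {B,M,N} | {E,G,H,Q,W}.
Refine {B,M,N} on symbol x: members go to different blocks, giving {M,N} and {B}.
Split {M,N} by δ(·,y) → {N} and {M}.
Split {E,G,H,Q,W} by δ(·,x) → {Q,W} and {E,H} and {G}.
On input x, block {Q,W} splits into {W} and {Q}.
No further refinement is possible. Final partition (7 blocks): {N} | {W} | {B} | {M} | {E,H} | {G} | {Q}.
N and G end up in different blocks, so they are distinguishable. For instance, the string 'ε' is accepted from only N.

No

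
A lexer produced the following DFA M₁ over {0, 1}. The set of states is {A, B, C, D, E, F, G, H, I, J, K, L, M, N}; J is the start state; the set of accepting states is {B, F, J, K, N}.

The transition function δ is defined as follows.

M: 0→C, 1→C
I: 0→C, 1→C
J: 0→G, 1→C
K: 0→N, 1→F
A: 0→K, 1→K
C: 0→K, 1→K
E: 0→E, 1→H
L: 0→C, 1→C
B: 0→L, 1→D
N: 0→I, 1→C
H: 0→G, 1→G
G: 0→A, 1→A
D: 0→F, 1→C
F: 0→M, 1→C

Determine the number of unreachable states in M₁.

5

Starting at J and following transitions, the reachable set is {A, C, F, G, I, J, K, M, N}. That leaves B, D, E, H, L unreachable — 5 in total.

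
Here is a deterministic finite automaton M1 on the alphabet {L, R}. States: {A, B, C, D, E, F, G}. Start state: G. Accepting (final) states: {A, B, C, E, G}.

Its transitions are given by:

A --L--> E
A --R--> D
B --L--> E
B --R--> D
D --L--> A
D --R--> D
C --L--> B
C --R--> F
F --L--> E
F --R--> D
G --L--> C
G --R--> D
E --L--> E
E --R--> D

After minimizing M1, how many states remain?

Initial partition by acceptance: {A,B,C,E,G} | {D,F}.
No further refinement is possible. Final partition (2 blocks): {A,B,C,E,G} | {D,F}.

2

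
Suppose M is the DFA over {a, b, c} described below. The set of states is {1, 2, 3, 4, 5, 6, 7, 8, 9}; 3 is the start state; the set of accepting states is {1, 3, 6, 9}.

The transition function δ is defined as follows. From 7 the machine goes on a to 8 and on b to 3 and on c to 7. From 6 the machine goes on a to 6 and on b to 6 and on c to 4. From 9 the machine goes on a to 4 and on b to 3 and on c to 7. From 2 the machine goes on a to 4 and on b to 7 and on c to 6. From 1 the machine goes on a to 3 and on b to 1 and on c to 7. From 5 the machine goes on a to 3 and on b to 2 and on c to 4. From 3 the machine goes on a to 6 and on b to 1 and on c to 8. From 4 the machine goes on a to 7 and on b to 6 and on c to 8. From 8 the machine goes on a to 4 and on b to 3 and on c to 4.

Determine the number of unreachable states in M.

3

BFS from 3 reaches {1, 3, 4, 6, 7, 8}; the 3 state(s) 2, 5, 9 are never visited.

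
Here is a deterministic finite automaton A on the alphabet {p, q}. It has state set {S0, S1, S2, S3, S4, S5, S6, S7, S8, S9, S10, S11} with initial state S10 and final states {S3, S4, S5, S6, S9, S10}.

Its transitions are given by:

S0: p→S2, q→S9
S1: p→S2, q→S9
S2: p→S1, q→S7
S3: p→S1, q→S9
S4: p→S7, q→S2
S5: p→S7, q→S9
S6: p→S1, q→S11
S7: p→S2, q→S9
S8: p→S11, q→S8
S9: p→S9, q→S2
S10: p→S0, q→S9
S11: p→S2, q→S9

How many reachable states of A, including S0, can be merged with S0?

Reachable states from the start: {S0,S1,S2,S7,S9,S10}. Unreachable: {S3,S4,S5,S6,S8,S11} — drop them.
Start with accepting vs non-accepting: {S9,S10} | {S0,S1,S2,S7}.
Split {S9,S10} by δ(·,p) → {S9} and {S10}.
On input q, block {S0,S1,S2,S7} splits into {S0,S1,S7} and {S2}.
Stable partition: {S9} | {S0,S1,S7} | {S10} | {S2} — 4 equivalence classes.
State S0 belongs to the block {S0,S1,S7}, which has 3 states.

3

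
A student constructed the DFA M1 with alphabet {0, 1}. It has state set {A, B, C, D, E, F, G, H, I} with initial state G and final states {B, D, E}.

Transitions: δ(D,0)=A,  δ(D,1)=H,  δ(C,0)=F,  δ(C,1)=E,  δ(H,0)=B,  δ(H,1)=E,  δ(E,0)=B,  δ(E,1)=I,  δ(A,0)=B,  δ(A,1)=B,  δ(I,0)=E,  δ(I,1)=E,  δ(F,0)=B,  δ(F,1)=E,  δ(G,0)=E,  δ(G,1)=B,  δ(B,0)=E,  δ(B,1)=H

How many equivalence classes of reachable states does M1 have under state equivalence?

First remove the unreachable states {A,C,D,F}; 5 states remain.
Initial partition by acceptance: {B,E} | {G,H,I}.
The partition is now stable with 2 blocks: {B,E} | {G,H,I}.

2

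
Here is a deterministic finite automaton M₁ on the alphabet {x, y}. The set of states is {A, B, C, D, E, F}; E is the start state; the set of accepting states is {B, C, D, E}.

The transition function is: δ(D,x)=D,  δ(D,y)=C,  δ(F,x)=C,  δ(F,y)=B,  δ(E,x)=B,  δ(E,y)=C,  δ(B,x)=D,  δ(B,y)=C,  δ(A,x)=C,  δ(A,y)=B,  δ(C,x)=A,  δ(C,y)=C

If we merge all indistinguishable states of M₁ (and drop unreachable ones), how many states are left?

3

States {F} cannot be reached from the start state, so discard them.
Initial partition by acceptance: {B,C,D,E} | {A}.
Split {B,C,D,E} by δ(·,x) → {B,D,E} and {C}.
Stable partition: {B,D,E} | {A} | {C} — 3 equivalence classes.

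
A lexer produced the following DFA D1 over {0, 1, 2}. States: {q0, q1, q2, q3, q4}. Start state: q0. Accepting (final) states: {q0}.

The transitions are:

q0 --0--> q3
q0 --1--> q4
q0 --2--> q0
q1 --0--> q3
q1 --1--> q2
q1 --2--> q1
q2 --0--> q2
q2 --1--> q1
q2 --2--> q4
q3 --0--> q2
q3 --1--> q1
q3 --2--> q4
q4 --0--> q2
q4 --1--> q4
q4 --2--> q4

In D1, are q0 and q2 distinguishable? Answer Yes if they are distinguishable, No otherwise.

Yes

All states are reachable from the start state.
P0 = {q0} | {q1,q2,q3,q4}.
The partition is now stable with 2 blocks: {q0} | {q1,q2,q3,q4}.
q0 and q2 end up in different blocks, so they are distinguishable. For instance, the string 'ε' is accepted from only q0.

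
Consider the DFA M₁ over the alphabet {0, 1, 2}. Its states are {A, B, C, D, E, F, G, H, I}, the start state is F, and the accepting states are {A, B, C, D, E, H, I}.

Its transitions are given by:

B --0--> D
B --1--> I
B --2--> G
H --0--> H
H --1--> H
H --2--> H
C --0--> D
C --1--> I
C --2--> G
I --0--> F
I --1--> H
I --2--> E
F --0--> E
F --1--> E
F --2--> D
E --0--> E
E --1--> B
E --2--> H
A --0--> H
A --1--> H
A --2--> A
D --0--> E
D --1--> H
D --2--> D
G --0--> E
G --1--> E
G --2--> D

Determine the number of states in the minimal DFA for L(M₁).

First remove the unreachable states {A,C}; 7 states remain.
Initial partition by acceptance: {B,D,E,H,I} | {F,G}.
Split {B,D,E,H,I} by δ(·,0) → {B,D,E,H} and {I}.
On input 1, block {B,D,E,H} splits into {D,E,H} and {B}.
Split {D,E,H} by δ(·,1) → {D,H} and {E}.
On input 0, block {D,H} splits into {D} and {H}.
No further refinement is possible. Final partition (6 blocks): {D} | {F,G} | {I} | {B} | {E} | {H}.

6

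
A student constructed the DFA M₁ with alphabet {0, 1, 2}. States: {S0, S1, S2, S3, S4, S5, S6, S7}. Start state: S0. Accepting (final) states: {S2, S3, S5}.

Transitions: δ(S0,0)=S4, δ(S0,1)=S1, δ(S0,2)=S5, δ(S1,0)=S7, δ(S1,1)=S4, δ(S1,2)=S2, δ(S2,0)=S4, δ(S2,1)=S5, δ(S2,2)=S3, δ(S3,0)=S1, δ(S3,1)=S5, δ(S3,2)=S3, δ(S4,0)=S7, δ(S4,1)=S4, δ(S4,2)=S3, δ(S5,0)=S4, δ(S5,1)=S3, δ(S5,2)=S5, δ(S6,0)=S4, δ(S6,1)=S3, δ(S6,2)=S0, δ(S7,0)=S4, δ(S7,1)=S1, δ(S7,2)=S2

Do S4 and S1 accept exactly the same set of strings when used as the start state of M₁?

First remove the unreachable states {S6}; 7 states remain.
Start with accepting vs non-accepting: {S2,S3,S5} | {S0,S1,S4,S7}.
The partition is now stable with 2 blocks: {S2,S3,S5} | {S0,S1,S4,S7}.
S4 and S1 lie in the same block of the stable partition, so they are equivalent — no string distinguishes them.

Yes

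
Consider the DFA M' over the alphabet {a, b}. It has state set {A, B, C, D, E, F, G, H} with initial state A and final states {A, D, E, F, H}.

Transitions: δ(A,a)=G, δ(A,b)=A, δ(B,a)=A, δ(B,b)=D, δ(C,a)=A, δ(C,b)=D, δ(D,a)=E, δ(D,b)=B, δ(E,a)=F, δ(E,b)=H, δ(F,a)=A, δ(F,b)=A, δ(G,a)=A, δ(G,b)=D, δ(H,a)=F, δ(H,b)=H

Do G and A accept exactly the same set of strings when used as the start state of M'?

No

Reachable states from the start: {A,B,D,E,F,G,H}. Unreachable: {C} — drop them.
P0 = {A,D,E,F,H} | {B,G}.
Split {A,D,E,F,H} by δ(·,a) → {D,E,F,H} and {A}.
Split {D,E,F,H} by δ(·,a) → {D,E,H} and {F}.
On input a, block {D,E,H} splits into {E,H} and {D}.
No further refinement is possible. Final partition (5 blocks): {E,H} | {B,G} | {A} | {F} | {D}.
G and A end up in different blocks, so they are distinguishable. For instance, the string 'ε' is accepted from only A.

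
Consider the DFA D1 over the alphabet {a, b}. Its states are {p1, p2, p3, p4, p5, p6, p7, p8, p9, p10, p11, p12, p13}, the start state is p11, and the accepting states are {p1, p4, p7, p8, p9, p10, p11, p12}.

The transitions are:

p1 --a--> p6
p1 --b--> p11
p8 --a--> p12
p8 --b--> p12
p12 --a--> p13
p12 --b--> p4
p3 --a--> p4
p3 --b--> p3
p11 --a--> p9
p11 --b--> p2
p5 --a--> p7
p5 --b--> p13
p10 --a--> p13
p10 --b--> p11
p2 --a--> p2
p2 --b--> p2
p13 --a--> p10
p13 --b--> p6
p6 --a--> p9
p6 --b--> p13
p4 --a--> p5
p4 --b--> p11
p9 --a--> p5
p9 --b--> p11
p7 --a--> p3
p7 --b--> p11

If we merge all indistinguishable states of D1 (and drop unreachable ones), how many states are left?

4

Reachable states from the start: {p2,p3,p4,p5,p6,p7,p9,p10,p11,p13}. Unreachable: {p1,p8,p12} — drop them.
P0 = {p4,p7,p9,p10,p11} | {p2,p3,p5,p6,p13}.
Refine {p4,p7,p9,p10,p11} on symbol a: members go to different blocks, giving {p4,p7,p9,p10} and {p11}.
On input a, block {p2,p3,p5,p6,p13} splits into {p3,p5,p6,p13} and {p2}.
Stable partition: {p4,p7,p9,p10} | {p3,p5,p6,p13} | {p11} | {p2} — 4 equivalence classes.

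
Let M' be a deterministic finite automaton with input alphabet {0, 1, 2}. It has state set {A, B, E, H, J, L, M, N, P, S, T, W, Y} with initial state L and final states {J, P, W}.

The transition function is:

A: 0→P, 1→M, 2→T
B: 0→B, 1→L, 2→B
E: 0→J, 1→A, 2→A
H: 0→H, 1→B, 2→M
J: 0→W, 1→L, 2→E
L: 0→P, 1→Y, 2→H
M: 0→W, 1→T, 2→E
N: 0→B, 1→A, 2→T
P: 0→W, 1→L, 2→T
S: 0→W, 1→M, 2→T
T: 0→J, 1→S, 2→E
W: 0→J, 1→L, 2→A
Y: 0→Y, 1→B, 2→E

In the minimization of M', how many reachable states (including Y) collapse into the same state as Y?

States {N} cannot be reached from the start state, so discard them.
P0 = {J,P,W} | {A,B,E,H,L,M,S,T,Y}.
Split {A,B,E,H,L,M,S,T,Y} by δ(·,0) → {A,E,L,M,S,T} and {B,H,Y}.
Split {A,E,L,M,S,T} by δ(·,1) → {A,E,M,S,T} and {L}.
Split {B,H,Y} by δ(·,1) → {H,Y} and {B}.
No further refinement is possible. Final partition (5 blocks): {J,P,W} | {A,E,M,S,T} | {H,Y} | {L} | {B}.
State Y belongs to the block {H,Y}, which has 2 states.

2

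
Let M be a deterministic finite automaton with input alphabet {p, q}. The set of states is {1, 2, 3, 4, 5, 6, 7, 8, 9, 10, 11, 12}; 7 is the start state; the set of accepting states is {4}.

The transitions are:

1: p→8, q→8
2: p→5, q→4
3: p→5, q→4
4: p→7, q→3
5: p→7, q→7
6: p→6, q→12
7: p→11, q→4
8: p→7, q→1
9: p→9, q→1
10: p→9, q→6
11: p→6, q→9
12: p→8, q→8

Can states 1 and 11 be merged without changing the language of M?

States {2,10} cannot be reached from the start state, so discard them.
P0 = {4} | {1,3,5,6,7,8,9,11,12}.
On input q, block {1,3,5,6,7,8,9,11,12} splits into {1,5,6,8,9,11,12} and {3,7}.
Split {1,5,6,8,9,11,12} by δ(·,p) → {1,6,9,11,12} and {5,8}.
On input p, block {1,6,9,11,12} splits into {6,9,11} and {1,12}.
Split {6,9,11} by δ(·,q) → {6,9} and {11}.
Split {3,7} by δ(·,p) → {3} and {7}.
Refine {5,8} on symbol q: members go to different blocks, giving {5} and {8}.
No further refinement is possible. Final partition (8 blocks): {4} | {6,9} | {3} | {5} | {1,12} | {11} | {7} | {8}.
1 and 11 end up in different blocks, so they are distinguishable. For instance, the string 'ppq' is accepted from only 1.

No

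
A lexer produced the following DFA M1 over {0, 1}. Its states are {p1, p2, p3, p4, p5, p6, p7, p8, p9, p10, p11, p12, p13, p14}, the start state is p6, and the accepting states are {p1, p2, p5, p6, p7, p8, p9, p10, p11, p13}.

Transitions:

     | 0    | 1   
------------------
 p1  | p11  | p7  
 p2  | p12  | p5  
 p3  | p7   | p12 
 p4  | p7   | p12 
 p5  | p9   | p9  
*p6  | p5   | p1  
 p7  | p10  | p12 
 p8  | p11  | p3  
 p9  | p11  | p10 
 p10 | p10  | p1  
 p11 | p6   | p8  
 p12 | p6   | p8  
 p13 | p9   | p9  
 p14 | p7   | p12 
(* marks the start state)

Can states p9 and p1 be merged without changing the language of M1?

Reachable states from the start: {p1,p3,p5,p6,p7,p8,p9,p10,p11,p12}. Unreachable: {p2,p4,p13,p14} — drop them.
P0 = {p1,p5,p6,p7,p8,p9,p10,p11} | {p3,p12}.
Split {p1,p5,p6,p7,p8,p9,p10,p11} by δ(·,1) → {p1,p5,p6,p9,p10,p11} and {p7,p8}.
On input 1, block {p1,p5,p6,p9,p10,p11} splits into {p5,p6,p9,p10} and {p1,p11}.
On input 0, block {p5,p6,p9,p10} splits into {p5,p6,p10} and {p9}.
Refine {p5,p6,p10} on symbol 0: members go to different blocks, giving {p6,p10} and {p5}.
Split {p6,p10} by δ(·,0) → {p6} and {p10}.
On input 0, block {p3,p12} splits into {p3} and {p12}.
Split {p7,p8} by δ(·,0) → {p7} and {p8}.
Split {p1,p11} by δ(·,0) → {p1} and {p11}.
No further refinement is possible. Final partition (10 blocks): {p6} | {p3} | {p7} | {p1} | {p9} | {p5} | {p10} | {p12} | {p8} | {p11}.
p9 and p1 end up in different blocks, so they are distinguishable. For instance, the string '11' is accepted from only p9.

No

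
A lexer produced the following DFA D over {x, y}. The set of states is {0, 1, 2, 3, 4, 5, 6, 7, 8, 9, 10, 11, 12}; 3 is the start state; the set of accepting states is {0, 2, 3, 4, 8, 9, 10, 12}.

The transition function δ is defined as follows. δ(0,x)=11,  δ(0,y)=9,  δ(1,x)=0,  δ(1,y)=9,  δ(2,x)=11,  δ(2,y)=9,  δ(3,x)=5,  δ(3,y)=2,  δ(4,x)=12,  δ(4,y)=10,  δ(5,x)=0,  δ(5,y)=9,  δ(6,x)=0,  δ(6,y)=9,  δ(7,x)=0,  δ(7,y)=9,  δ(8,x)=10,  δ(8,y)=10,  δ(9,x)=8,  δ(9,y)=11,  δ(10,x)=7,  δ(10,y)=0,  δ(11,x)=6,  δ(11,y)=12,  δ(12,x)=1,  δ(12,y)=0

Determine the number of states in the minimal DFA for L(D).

6

States {4} cannot be reached from the start state, so discard them.
Initial partition by acceptance: {0,2,3,8,9,10,12} | {1,5,6,7,11}.
Refine {0,2,3,8,9,10,12} on symbol x: members go to different blocks, giving {0,2,3,10,12} and {8,9}.
On input y, block {0,2,3,10,12} splits into {3,10,12} and {0,2}.
On input x, block {1,5,6,7,11} splits into {1,5,6,7} and {11}.
Split {8,9} by δ(·,x) → {8} and {9}.
Stable partition: {3,10,12} | {1,5,6,7} | {8} | {0,2} | {11} | {9} — 6 equivalence classes.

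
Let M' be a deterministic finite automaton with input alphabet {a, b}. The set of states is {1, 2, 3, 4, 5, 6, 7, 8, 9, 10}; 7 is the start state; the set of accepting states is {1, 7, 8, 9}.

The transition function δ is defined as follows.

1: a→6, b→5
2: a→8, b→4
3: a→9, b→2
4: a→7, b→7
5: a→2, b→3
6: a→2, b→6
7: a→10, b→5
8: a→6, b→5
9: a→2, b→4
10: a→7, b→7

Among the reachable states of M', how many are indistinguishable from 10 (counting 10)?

First remove the unreachable states {1}; 9 states remain.
Start with accepting vs non-accepting: {7,8,9} | {2,3,4,5,6,10}.
Refine {2,3,4,5,6,10} on symbol a: members go to different blocks, giving {2,3,4,10} and {5,6}.
Refine {7,8,9} on symbol a: members go to different blocks, giving {7,9} and {8}.
Split {7,9} by δ(·,b) → {7} and {9}.
Refine {2,3,4,10} on symbol a: members go to different blocks, giving {4,10} and {2} and {3}.
Refine {5,6} on symbol b: members go to different blocks, giving {5} and {6}.
The partition is now stable with 8 blocks: {7} | {4,10} | {5} | {8} | {9} | {2} | {3} | {6}.
The equivalence class containing 10 is {4,10}, of size 2.

2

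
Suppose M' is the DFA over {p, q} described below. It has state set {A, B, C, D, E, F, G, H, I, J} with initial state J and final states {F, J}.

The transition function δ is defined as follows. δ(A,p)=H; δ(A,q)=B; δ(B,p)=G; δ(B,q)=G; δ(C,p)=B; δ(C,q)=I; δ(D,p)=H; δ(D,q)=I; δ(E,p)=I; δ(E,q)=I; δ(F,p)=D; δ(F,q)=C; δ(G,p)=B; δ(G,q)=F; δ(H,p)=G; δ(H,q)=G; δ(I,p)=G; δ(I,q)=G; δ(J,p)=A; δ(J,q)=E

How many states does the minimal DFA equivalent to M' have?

4

Every state is reachable, so we keep all 10.
Start with accepting vs non-accepting: {F,J} | {A,B,C,D,E,G,H,I}.
Refine {A,B,C,D,E,G,H,I} on symbol q: members go to different blocks, giving {A,B,C,D,E,H,I} and {G}.
Split {A,B,C,D,E,H,I} by δ(·,p) → {A,C,D,E} and {B,H,I}.
Stable partition: {F,J} | {A,C,D,E} | {G} | {B,H,I} — 4 equivalence classes.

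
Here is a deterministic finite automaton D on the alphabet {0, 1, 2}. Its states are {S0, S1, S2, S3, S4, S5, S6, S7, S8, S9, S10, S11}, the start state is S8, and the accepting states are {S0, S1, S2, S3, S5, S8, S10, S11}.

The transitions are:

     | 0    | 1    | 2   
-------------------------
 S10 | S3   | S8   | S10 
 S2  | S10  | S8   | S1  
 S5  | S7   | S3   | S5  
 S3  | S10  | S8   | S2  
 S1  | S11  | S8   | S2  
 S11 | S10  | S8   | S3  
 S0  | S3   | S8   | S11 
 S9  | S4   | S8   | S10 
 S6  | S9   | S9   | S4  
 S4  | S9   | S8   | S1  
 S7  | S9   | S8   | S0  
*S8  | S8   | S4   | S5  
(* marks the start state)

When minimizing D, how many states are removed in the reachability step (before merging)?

1

No path from S8 leads to S6; the other 11 states are all reachable.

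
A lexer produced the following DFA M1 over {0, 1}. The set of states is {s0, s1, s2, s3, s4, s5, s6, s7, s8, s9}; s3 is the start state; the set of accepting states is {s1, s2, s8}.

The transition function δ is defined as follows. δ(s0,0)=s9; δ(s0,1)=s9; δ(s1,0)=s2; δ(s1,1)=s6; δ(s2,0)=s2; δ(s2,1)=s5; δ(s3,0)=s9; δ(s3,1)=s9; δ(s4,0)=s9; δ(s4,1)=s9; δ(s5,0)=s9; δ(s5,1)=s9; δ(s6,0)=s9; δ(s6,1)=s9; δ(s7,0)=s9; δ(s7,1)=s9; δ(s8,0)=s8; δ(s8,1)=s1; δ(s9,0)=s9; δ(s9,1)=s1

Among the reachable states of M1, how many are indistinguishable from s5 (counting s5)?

3

First remove the unreachable states {s0,s4,s7,s8}; 6 states remain.
Initial partition by acceptance: {s1,s2} | {s3,s5,s6,s9}.
Split {s3,s5,s6,s9} by δ(·,1) → {s3,s5,s6} and {s9}.
Stable partition: {s1,s2} | {s3,s5,s6} | {s9} — 3 equivalence classes.
The equivalence class containing s5 is {s3,s5,s6}, of size 3.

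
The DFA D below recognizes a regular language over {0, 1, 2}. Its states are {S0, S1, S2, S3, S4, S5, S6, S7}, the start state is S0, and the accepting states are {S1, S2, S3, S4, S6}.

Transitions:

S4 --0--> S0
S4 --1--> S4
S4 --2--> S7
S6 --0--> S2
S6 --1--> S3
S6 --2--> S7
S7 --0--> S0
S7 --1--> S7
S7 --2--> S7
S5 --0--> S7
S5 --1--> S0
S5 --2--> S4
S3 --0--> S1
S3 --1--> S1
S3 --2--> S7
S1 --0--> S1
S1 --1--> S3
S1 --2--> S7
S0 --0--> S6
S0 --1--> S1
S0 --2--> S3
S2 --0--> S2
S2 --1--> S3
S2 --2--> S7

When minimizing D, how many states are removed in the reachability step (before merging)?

Starting at S0 and following transitions, the reachable set is {S0, S1, S2, S3, S6, S7}. That leaves S4, S5 unreachable — 2 in total.

2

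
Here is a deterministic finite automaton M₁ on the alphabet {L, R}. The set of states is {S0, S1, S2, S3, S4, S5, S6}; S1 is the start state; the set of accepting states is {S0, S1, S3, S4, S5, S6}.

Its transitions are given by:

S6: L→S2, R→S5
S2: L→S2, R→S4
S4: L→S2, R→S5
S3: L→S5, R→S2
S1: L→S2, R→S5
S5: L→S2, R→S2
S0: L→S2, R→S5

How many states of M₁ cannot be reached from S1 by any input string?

3

No path from S1 leads to S0, S3, S6; the other 4 states are all reachable.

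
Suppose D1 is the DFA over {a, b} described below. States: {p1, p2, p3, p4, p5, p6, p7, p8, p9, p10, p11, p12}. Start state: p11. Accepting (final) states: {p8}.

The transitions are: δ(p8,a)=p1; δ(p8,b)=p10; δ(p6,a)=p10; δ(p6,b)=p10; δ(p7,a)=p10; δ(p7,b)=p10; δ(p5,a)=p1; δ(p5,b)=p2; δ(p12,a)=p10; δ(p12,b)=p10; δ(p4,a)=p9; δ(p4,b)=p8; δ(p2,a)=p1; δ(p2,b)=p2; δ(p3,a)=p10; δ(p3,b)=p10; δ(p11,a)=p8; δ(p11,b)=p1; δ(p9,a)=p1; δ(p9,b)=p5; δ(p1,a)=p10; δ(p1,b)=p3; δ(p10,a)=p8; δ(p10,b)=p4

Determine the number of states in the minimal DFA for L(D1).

7

Reachable states from the start: {p1,p2,p3,p4,p5,p8,p9,p10,p11}. Unreachable: {p6,p7,p12} — drop them.
P0 = {p8} | {p1,p2,p3,p4,p5,p9,p10,p11}.
Split {p1,p2,p3,p4,p5,p9,p10,p11} by δ(·,a) → {p1,p2,p3,p4,p5,p9} and {p10,p11}.
On input a, block {p1,p2,p3,p4,p5,p9} splits into {p2,p4,p5,p9} and {p1,p3}.
Split {p2,p4,p5,p9} by δ(·,a) → {p2,p5,p9} and {p4}.
On input b, block {p10,p11} splits into {p10} and {p11}.
Split {p1,p3} by δ(·,b) → {p1} and {p3}.
No further refinement is possible. Final partition (7 blocks): {p8} | {p2,p5,p9} | {p10} | {p1} | {p4} | {p11} | {p3}.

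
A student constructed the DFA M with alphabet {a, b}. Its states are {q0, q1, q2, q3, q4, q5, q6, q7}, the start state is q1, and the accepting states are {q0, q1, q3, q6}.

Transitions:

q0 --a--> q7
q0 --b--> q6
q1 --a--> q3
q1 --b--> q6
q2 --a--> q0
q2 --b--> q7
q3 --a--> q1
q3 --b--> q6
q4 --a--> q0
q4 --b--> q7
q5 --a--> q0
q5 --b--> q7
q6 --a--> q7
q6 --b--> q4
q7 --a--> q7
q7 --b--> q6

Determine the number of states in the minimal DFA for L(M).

States {q2,q5} cannot be reached from the start state, so discard them.
Initial partition by acceptance: {q0,q1,q3,q6} | {q4,q7}.
Refine {q0,q1,q3,q6} on symbol a: members go to different blocks, giving {q0,q6} and {q1,q3}.
On input b, block {q0,q6} splits into {q0} and {q6}.
On input a, block {q4,q7} splits into {q4} and {q7}.
No further refinement is possible. Final partition (5 blocks): {q0} | {q4} | {q1,q3} | {q6} | {q7}.

5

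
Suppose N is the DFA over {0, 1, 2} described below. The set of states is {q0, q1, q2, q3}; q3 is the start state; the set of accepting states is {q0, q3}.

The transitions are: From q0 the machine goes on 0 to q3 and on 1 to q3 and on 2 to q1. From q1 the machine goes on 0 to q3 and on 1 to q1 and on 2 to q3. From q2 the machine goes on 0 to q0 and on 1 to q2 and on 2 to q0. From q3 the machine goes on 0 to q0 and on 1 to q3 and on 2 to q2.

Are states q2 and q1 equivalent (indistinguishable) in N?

Start with accepting vs non-accepting: {q0,q3} | {q1,q2}.
Stable partition: {q0,q3} | {q1,q2} — 2 equivalence classes.
q2 and q1 lie in the same block of the stable partition, so they are equivalent — no string distinguishes them.

Yes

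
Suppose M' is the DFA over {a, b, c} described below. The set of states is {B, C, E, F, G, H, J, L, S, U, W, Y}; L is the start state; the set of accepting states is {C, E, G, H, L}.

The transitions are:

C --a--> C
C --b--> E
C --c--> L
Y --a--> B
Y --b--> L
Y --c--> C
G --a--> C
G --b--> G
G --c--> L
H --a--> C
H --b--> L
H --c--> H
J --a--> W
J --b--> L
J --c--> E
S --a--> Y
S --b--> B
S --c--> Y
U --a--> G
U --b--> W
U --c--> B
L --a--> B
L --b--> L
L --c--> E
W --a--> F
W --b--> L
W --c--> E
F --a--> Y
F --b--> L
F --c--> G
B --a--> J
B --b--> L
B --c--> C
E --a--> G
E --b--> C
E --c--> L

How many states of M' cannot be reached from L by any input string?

No path from L leads to H, S, U; the other 9 states are all reachable.

3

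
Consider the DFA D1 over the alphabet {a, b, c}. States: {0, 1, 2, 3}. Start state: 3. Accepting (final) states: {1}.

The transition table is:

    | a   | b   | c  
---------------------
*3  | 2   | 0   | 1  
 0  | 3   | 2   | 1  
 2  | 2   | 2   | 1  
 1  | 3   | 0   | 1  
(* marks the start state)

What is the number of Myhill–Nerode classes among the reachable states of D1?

Initial partition by acceptance: {1} | {0,2,3}.
No further refinement is possible. Final partition (2 blocks): {1} | {0,2,3}.

2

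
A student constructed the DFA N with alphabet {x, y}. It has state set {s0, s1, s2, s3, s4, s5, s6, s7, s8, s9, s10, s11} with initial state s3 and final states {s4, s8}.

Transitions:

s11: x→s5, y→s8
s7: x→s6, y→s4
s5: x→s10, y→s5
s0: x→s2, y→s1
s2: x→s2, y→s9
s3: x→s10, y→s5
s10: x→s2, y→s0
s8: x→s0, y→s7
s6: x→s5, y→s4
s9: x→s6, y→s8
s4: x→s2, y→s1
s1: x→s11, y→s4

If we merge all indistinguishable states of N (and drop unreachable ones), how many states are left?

6

Start with accepting vs non-accepting: {s4,s8} | {s0,s1,s2,s3,s5,s6,s7,s9,s10,s11}.
Refine {s0,s1,s2,s3,s5,s6,s7,s9,s10,s11} on symbol y: members go to different blocks, giving {s0,s2,s3,s5,s10} and {s1,s6,s7,s9,s11}.
Split {s0,s2,s3,s5,s10} by δ(·,y) → {s3,s5,s10} and {s0,s2}.
Split {s3,s5,s10} by δ(·,x) → {s3,s5} and {s10}.
Split {s1,s6,s7,s9,s11} by δ(·,x) → {s1,s7,s9} and {s6,s11}.
Stable partition: {s4,s8} | {s3,s5} | {s1,s7,s9} | {s0,s2} | {s10} | {s6,s11} — 6 equivalence classes.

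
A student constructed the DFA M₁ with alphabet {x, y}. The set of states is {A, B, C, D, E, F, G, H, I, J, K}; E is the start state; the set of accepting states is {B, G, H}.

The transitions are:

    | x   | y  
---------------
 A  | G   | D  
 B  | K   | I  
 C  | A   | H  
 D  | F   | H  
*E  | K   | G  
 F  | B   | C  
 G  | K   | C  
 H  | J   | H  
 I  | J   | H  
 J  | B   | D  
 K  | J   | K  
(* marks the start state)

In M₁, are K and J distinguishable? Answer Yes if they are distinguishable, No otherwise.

Yes

Start with accepting vs non-accepting: {B,G,H} | {A,C,D,E,F,I,J,K}.
Refine {B,G,H} on symbol y: members go to different blocks, giving {B,G} and {H}.
On input x, block {A,C,D,E,F,I,J,K} splits into {C,D,E,I,K} and {A,F,J}.
Split {C,D,E,I,K} by δ(·,x) → {C,D,I,K} and {E}.
Refine {C,D,I,K} on symbol y: members go to different blocks, giving {C,D,I} and {K}.
Stable partition: {B,G} | {C,D,I} | {H} | {A,F,J} | {E} | {K} — 6 equivalence classes.
K and J end up in different blocks, so they are distinguishable. For instance, the string 'x' is accepted from only J.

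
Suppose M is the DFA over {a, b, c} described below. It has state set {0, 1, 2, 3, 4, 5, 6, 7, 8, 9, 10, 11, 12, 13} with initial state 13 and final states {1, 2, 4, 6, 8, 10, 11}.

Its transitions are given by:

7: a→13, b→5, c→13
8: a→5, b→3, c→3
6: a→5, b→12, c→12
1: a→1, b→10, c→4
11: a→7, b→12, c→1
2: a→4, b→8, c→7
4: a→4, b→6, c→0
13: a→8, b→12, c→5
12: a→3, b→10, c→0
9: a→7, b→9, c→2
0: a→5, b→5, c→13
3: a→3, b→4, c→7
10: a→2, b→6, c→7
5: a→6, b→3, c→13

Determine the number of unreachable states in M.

BFS from 13 reaches {0, 2, 3, 4, 5, 6, 7, 8, 10, 12, 13}; the 3 state(s) 1, 9, 11 are never visited.

3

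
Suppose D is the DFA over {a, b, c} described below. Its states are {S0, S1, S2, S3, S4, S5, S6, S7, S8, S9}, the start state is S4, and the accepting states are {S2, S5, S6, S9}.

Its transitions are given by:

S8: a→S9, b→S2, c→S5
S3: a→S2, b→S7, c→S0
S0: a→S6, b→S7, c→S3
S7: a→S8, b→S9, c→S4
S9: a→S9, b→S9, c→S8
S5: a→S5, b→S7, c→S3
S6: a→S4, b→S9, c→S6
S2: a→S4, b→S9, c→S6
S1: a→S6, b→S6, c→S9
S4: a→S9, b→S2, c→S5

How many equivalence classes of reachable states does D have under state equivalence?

States {S1} cannot be reached from the start state, so discard them.
Start with accepting vs non-accepting: {S2,S5,S6,S9} | {S0,S3,S4,S7,S8}.
Refine {S2,S5,S6,S9} on symbol a: members go to different blocks, giving {S2,S6} and {S5,S9}.
Split {S0,S3,S4,S7,S8} by δ(·,a) → {S0,S3} and {S4,S8} and {S7}.
On input b, block {S5,S9} splits into {S5} and {S9}.
The partition is now stable with 6 blocks: {S2,S6} | {S0,S3} | {S5} | {S4,S8} | {S7} | {S9}.

6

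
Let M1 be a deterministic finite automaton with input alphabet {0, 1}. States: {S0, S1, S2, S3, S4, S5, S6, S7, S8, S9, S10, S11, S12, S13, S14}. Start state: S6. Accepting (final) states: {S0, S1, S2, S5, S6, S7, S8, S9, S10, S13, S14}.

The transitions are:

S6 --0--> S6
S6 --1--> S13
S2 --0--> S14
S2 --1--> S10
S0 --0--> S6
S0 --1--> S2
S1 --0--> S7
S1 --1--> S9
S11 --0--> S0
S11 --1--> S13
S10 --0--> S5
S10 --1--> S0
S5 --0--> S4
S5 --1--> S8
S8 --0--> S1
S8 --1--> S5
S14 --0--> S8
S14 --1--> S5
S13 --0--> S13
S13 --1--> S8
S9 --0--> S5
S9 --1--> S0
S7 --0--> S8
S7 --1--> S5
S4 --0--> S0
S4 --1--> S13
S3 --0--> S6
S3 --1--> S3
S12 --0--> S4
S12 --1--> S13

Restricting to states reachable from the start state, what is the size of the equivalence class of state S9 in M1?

Reachable states from the start: {S0,S1,S2,S4,S5,S6,S7,S8,S9,S10,S13,S14}. Unreachable: {S3,S11,S12} — drop them.
P0 = {S0,S1,S2,S5,S6,S7,S8,S9,S10,S13,S14} | {S4}.
On input 0, block {S0,S1,S2,S5,S6,S7,S8,S9,S10,S13,S14} splits into {S0,S1,S2,S6,S7,S8,S9,S10,S13,S14} and {S5}.
Refine {S0,S1,S2,S6,S7,S8,S9,S10,S13,S14} on symbol 0: members go to different blocks, giving {S0,S1,S2,S6,S7,S8,S13,S14} and {S9,S10}.
On input 1, block {S0,S1,S2,S6,S7,S8,S13,S14} splits into {S0,S6,S13} and {S7,S8,S14} and {S1,S2}.
Split {S0,S6,S13} by δ(·,1) → {S0} and {S6} and {S13}.
Refine {S7,S8,S14} on symbol 0: members go to different blocks, giving {S7,S14} and {S8}.
No further refinement is possible. Final partition (9 blocks): {S0} | {S4} | {S5} | {S9,S10} | {S7,S14} | {S1,S2} | {S6} | {S13} | {S8}.
The equivalence class containing S9 is {S9,S10}, of size 2.

2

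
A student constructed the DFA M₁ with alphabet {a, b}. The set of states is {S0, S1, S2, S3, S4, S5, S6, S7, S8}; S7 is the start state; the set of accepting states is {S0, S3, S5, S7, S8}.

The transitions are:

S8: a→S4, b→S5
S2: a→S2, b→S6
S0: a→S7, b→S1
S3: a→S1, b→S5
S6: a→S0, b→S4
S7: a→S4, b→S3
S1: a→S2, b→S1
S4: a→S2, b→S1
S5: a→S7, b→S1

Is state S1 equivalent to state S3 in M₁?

No

First remove the unreachable states {S8}; 8 states remain.
Start with accepting vs non-accepting: {S0,S3,S5,S7} | {S1,S2,S4,S6}.
On input a, block {S0,S3,S5,S7} splits into {S0,S5} and {S3,S7}.
Split {S1,S2,S4,S6} by δ(·,a) → {S1,S2,S4} and {S6}.
Split {S1,S2,S4} by δ(·,b) → {S1,S4} and {S2}.
On input b, block {S3,S7} splits into {S3} and {S7}.
No further refinement is possible. Final partition (6 blocks): {S0,S5} | {S1,S4} | {S3} | {S6} | {S2} | {S7}.
S1 and S3 end up in different blocks, so they are distinguishable. For instance, the string 'ε' is accepted from only S3.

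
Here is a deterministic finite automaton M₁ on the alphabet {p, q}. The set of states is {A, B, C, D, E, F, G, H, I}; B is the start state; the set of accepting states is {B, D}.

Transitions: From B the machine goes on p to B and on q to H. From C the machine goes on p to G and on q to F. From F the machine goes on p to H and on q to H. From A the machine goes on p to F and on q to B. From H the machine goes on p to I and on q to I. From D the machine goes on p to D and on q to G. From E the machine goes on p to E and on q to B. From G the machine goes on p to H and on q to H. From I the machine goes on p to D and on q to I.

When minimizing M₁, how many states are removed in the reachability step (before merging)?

BFS from B reaches {B, D, G, H, I}; the 4 state(s) A, C, E, F are never visited.

4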